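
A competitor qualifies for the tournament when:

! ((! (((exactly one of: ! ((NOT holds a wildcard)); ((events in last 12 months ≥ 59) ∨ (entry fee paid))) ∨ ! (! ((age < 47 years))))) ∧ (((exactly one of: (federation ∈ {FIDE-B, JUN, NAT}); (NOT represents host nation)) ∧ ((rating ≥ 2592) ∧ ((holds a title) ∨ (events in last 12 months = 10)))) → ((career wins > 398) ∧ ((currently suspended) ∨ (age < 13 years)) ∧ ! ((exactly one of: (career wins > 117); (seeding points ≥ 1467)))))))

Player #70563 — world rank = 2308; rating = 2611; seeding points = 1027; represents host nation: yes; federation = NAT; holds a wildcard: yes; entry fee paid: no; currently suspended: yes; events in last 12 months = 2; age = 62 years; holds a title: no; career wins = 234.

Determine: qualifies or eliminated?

Qualifies

Atomic conditions:
  NOT holds a wildcard: yes → false
  events in last 12 months ≥ 59: 2 ≥ 59 is false
  entry fee paid: no → false
  age < 47 years: 62 < 47 is false
  federation ∈ {FIDE-B, JUN, NAT}: NAT is in the set → true
  NOT represents host nation: yes → false
  rating ≥ 2592: 2611 ≥ 2592 is true
  holds a title: no → false
  events in last 12 months = 10: 2 == 10 is false
  career wins > 398: 234 > 398 is false
  currently suspended: yes → true
  age < 13 years: 62 < 13 is false
  career wins > 117: 234 > 117 is true
  seeding points ≥ 1467: 1027 ≥ 1467 is false
Combine:
[1.1.1.1.1] NOT false = true
[1.1.1.1.2] false OR false = false
[1.1.1.1] exactly-one(true, false) = true
[1.1.1.2.1] NOT false = true
[1.1.1.2] NOT true = false
[1.1.1] true OR false = true
[1.1] NOT true = false
[1.2.1.1] exactly-one(true, false) = true
[1.2.1.2.2] false OR false = false
[1.2.1.2] true AND false = false
[1.2.1] true AND false = false
[1.2.2.2] true OR false = true
[1.2.2.3.1] exactly-one(true, false) = true
[1.2.2.3] NOT true = false
[1.2.2] false AND true AND false = false
[1.2] false → false (antecedent false ⇒ implication holds) = true
[1] false AND true = false
[root] NOT false = true
Overall: true → qualifies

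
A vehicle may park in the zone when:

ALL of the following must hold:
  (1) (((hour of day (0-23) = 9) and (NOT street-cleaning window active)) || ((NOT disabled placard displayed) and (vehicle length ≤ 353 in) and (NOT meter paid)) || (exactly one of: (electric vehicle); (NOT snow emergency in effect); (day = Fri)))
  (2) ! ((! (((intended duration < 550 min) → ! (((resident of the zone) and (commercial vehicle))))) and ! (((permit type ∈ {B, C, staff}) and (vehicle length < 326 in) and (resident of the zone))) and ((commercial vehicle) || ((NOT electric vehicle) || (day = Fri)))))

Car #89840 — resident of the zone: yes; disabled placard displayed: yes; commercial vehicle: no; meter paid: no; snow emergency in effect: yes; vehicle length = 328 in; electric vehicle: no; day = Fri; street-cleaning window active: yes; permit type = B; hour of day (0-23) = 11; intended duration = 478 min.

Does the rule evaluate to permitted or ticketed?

Atomic conditions:
  hour of day (0-23) = 9: 11 == 9 is false
  NOT street-cleaning window active: yes → false
  NOT disabled placard displayed: yes → false
  vehicle length ≤ 353 in: 328 ≤ 353 is true
  NOT meter paid: no → true
  electric vehicle: no → false
  NOT snow emergency in effect: yes → false
  day = Fri: Fri == Fri is true
  intended duration < 550 min: 478 < 550 is true
  resident of the zone: yes → true
  commercial vehicle: no → false
  permit type ∈ {B, C, staff}: B is in the set → true
  vehicle length < 326 in: 328 < 326 is false
  NOT electric vehicle: no → true
Combine:
[1.1] false AND false = false
[1.2] false AND true AND true = false
[1.3] exactly-one(false, false, true) = true
[1] false OR false OR true = true
[2.1.1.1.2.1] true AND false = false
[2.1.1.1.2] NOT false = true
[2.1.1.1] true → true = true
[2.1.1] NOT true = false
[2.1.2.1] true AND false AND true = false
[2.1.2] NOT false = true
[2.1.3.2] true OR true = true
[2.1.3] false OR true = true
[2.1] false AND true AND true = false
[2] NOT false = true
[root] true AND true = true
Overall: true → permitted

Permitted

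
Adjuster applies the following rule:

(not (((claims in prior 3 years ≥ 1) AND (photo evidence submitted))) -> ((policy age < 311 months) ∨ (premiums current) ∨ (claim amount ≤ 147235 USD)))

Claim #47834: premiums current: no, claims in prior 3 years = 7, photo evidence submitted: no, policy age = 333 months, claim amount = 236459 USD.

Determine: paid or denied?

Denied

Atomic conditions:
  claims in prior 3 years ≥ 1: 7 ≥ 1 is true
  photo evidence submitted: no → false
  policy age < 311 months: 333 < 311 is false
  premiums current: no → false
  claim amount ≤ 147235 USD: 236459 ≤ 147235 is false
Combine:
[1.1] true AND false = false
[1] NOT false = true
[2] false OR false OR false = false
[root] true → false = false
Overall: false → denied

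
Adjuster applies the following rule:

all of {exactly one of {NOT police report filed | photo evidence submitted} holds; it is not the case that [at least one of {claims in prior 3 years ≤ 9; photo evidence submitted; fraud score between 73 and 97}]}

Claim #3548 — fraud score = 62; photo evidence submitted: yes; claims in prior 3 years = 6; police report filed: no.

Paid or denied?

Denied

Atomic conditions:
  NOT police report filed: no → true
  photo evidence submitted: yes → true
  claims in prior 3 years ≤ 9: 6 ≤ 9 is true
  fraud score between 73 and 97: 62 in [73, 97] is false
Combine:
[1] exactly-one(true, true) = false
[2.1] true OR true OR false = true
[2] NOT true = false
[root] false AND false = false
Overall: false → denied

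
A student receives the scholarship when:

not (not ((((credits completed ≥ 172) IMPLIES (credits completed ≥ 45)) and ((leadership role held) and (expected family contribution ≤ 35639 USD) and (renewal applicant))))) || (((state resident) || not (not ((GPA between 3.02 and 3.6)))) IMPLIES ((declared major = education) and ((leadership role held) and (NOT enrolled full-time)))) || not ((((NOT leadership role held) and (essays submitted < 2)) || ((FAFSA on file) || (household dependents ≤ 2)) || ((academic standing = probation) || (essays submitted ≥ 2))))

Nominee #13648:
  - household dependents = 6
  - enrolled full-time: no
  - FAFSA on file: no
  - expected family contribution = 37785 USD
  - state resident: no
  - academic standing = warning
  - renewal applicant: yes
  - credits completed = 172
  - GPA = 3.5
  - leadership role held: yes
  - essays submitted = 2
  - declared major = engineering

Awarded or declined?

Atomic conditions:
  credits completed ≥ 172: 172 ≥ 172 is true
  credits completed ≥ 45: 172 ≥ 45 is true
  leadership role held: yes → true
  expected family contribution ≤ 35639 USD: 37785 ≤ 35639 is false
  renewal applicant: yes → true
  state resident: no → false
  GPA between 3.02 and 3.6: 3.5 in [3.02, 3.6] is true
  declared major = education: engineering == education is false
  NOT enrolled full-time: no → true
  NOT leadership role held: yes → false
  essays submitted < 2: 2 < 2 is false
  FAFSA on file: no → false
  household dependents ≤ 2: 6 ≤ 2 is false
  academic standing = probation: warning == probation is false
  essays submitted ≥ 2: 2 ≥ 2 is true
Combine:
[1.1.1.1] true → true = true
[1.1.1.2] true AND false AND true = false
[1.1.1] true AND false = false
[1.1] NOT false = true
[1] NOT true = false
[2.1.2.1] NOT true = false
[2.1.2] NOT false = true
[2.1] false OR true = true
[2.2.2] true AND true = true
[2.2] false AND true = false
[2] true → false = false
[3.1.1] false AND false = false
[3.1.2] false OR false = false
[3.1.3] false OR true = true
[3.1] false OR false OR true = true
[3] NOT true = false
[root] false OR false OR false = false
Overall: false → declined

Declined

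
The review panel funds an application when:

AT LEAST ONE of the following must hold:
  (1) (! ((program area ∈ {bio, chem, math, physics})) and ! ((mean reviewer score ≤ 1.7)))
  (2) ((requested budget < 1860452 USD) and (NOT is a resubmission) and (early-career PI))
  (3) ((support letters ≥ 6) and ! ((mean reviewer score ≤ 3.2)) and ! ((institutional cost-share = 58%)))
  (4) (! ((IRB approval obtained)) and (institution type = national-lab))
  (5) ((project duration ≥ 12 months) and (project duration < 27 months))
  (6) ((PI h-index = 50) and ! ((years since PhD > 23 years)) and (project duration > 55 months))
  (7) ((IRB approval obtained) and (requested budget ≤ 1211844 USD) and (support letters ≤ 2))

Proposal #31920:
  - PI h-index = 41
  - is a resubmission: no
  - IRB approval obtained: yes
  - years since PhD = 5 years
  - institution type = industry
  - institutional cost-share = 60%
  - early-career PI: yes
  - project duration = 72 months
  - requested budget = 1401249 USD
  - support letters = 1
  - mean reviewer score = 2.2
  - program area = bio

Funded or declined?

Funded

Atomic conditions:
  program area ∈ {bio, chem, math, physics}: bio is in the set → true
  mean reviewer score ≤ 1.7: 2.2 ≤ 1.7 is false
  requested budget < 1860452 USD: 1401249 < 1860452 is true
  NOT is a resubmission: no → true
  early-career PI: yes → true
  support letters ≥ 6: 1 ≥ 6 is false
  mean reviewer score ≤ 3.2: 2.2 ≤ 3.2 is true
  institutional cost-share = 58%: 60 == 58 is false
  IRB approval obtained: yes → true
  institution type = national-lab: industry == national-lab is false
  project duration ≥ 12 months: 72 ≥ 12 is true
  project duration < 27 months: 72 < 27 is false
  PI h-index = 50: 41 == 50 is false
  years since PhD > 23 years: 5 > 23 is false
  project duration > 55 months: 72 > 55 is true
  requested budget ≤ 1211844 USD: 1401249 ≤ 1211844 is false
  support letters ≤ 2: 1 ≤ 2 is true
Combine:
[1.1] NOT true = false
[1.2] NOT false = true
[1] false AND true = false
[2] true AND true AND true = true
[3.2] NOT true = false
[3.3] NOT false = true
[3] false AND false AND true = false
[4.1] NOT true = false
[4] false AND false = false
[5] true AND false = false
[6.2] NOT false = true
[6] false AND true AND true = false
[7] true AND false AND true = false
[root] false OR true OR false OR false OR false OR false OR false = true
Overall: true → funded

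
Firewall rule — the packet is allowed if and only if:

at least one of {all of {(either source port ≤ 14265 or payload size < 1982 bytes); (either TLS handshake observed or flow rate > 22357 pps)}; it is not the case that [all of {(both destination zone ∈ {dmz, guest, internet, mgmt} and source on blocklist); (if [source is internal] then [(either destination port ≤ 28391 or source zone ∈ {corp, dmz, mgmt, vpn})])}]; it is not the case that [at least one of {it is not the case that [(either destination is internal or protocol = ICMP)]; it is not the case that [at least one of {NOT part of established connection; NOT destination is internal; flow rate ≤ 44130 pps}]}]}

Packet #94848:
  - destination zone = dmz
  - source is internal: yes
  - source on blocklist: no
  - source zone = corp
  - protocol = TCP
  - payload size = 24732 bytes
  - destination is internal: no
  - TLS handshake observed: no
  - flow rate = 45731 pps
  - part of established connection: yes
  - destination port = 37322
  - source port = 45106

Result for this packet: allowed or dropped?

Allowed

Atomic conditions:
  source port ≤ 14265: 45106 ≤ 14265 is false
  payload size < 1982 bytes: 24732 < 1982 is false
  TLS handshake observed: no → false
  flow rate > 22357 pps: 45731 > 22357 is true
  destination zone ∈ {dmz, guest, internet, mgmt}: dmz is in the set → true
  source on blocklist: no → false
  source is internal: yes → true
  destination port ≤ 28391: 37322 ≤ 28391 is false
  source zone ∈ {corp, dmz, mgmt, vpn}: corp is in the set → true
  destination is internal: no → false
  protocol = ICMP: TCP == ICMP is false
  NOT part of established connection: yes → false
  NOT destination is internal: no → true
  flow rate ≤ 44130 pps: 45731 ≤ 44130 is false
Combine:
[1.1] false OR false = false
[1.2] false OR true = true
[1] false AND true = false
[2.1.1] true AND false = false
[2.1.2.2] false OR true = true
[2.1.2] true → true = true
[2.1] false AND true = false
[2] NOT false = true
[3.1.1.1] false OR false = false
[3.1.1] NOT false = true
[3.1.2.1] false OR true OR false = true
[3.1.2] NOT true = false
[3.1] true OR false = true
[3] NOT true = false
[root] false OR true OR false = true
Overall: true → allowed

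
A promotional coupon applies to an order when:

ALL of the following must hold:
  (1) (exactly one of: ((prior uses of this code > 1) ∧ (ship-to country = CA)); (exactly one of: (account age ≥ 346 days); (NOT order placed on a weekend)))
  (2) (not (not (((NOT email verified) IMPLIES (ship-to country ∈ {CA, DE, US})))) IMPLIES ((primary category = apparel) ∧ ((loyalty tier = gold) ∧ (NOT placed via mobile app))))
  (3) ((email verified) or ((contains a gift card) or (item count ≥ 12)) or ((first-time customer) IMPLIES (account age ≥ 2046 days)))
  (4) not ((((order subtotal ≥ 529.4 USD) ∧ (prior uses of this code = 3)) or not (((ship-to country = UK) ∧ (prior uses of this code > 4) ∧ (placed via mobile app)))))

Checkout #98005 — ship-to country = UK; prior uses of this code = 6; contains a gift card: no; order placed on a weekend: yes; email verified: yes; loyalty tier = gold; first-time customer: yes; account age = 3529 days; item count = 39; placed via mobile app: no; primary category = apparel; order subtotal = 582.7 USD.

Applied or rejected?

Rejected

Atomic conditions:
  prior uses of this code > 1: 6 > 1 is true
  ship-to country = CA: UK == CA is false
  account age ≥ 346 days: 3529 ≥ 346 is true
  NOT order placed on a weekend: yes → false
  NOT email verified: yes → false
  ship-to country ∈ {CA, DE, US}: UK is not in the set → false
  primary category = apparel: apparel == apparel is true
  loyalty tier = gold: gold == gold is true
  NOT placed via mobile app: no → true
  email verified: yes → true
  contains a gift card: no → false
  item count ≥ 12: 39 ≥ 12 is true
  first-time customer: yes → true
  account age ≥ 2046 days: 3529 ≥ 2046 is true
  order subtotal ≥ 529.4 USD: 582.7 ≥ 529.4 is true
  prior uses of this code = 3: 6 == 3 is false
  ship-to country = UK: UK == UK is true
  prior uses of this code > 4: 6 > 4 is true
  placed via mobile app: no → false
Combine:
[1.1] true AND false = false
[1.2] exactly-one(true, false) = true
[1] exactly-one(false, true) = true
[2.1.1.1] false → false (antecedent false ⇒ implication holds) = true
[2.1.1] NOT true = false
[2.1] NOT false = true
[2.2.2] true AND true = true
[2.2] true AND true = true
[2] true → true = true
[3.2] false OR true = true
[3.3] true → true = true
[3] true OR true OR true = true
[4.1.1] true AND false = false
[4.1.2.1] true AND true AND false = false
[4.1.2] NOT false = true
[4.1] false OR true = true
[4] NOT true = false
[root] true AND true AND true AND false = false
Overall: false → rejected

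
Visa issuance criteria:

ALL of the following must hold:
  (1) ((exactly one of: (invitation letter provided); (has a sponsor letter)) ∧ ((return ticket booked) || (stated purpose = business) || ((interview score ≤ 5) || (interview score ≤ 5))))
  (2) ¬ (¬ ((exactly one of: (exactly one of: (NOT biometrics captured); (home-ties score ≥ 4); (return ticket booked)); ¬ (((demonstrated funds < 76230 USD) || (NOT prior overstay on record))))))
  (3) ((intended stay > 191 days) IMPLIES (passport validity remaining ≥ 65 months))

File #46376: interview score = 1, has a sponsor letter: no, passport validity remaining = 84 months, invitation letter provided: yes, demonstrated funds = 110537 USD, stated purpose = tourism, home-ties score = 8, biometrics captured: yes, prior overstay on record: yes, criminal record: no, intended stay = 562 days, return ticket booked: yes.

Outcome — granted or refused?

Atomic conditions:
  invitation letter provided: yes → true
  has a sponsor letter: no → false
  return ticket booked: yes → true
  stated purpose = business: tourism == business is false
  interview score ≤ 5: 1 ≤ 5 is true
  NOT biometrics captured: yes → false
  home-ties score ≥ 4: 8 ≥ 4 is true
  demonstrated funds < 76230 USD: 110537 < 76230 is false
  NOT prior overstay on record: yes → false
  intended stay > 191 days: 562 > 191 is true
  passport validity remaining ≥ 65 months: 84 ≥ 65 is true
Combine:
[1.1] exactly-one(true, false) = true
[1.2.3] true OR true = true
[1.2] true OR false OR true = true
[1] true AND true = true
[2.1.1.1] exactly-one(false, true, true) = false
[2.1.1.2.1] false OR false = false
[2.1.1.2] NOT false = true
[2.1.1] exactly-one(false, true) = true
[2.1] NOT true = false
[2] NOT false = true
[3] true → true = true
[root] true AND true AND true = true
Overall: true → granted

Granted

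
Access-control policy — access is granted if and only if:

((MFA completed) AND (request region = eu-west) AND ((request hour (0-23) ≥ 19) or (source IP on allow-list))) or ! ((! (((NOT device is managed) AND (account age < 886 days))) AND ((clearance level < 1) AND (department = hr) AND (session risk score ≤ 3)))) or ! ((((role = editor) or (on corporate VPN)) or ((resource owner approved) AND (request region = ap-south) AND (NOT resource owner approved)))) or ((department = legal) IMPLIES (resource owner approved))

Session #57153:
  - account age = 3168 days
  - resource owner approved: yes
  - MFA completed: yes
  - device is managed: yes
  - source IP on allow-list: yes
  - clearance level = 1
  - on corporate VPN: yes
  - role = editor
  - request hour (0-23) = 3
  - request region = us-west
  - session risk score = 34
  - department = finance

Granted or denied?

Granted

Atomic conditions:
  MFA completed: yes → true
  request region = eu-west: us-west == eu-west is false
  request hour (0-23) ≥ 19: 3 ≥ 19 is false
  source IP on allow-list: yes → true
  NOT device is managed: yes → false
  account age < 886 days: 3168 < 886 is false
  clearance level < 1: 1 < 1 is false
  department = hr: finance == hr is false
  session risk score ≤ 3: 34 ≤ 3 is false
  role = editor: editor == editor is true
  on corporate VPN: yes → true
  resource owner approved: yes → true
  request region = ap-south: us-west == ap-south is false
  NOT resource owner approved: yes → false
  department = legal: finance == legal is false
Combine:
[1.3] false OR true = true
[1] true AND false AND true = false
[2.1.1.1] false AND false = false
[2.1.1] NOT false = true
[2.1.2] false AND false AND false = false
[2.1] true AND false = false
[2] NOT false = true
[3.1.1] true OR true = true
[3.1.2] true AND false AND false = false
[3.1] true OR false = true
[3] NOT true = false
[4] false → true (antecedent false ⇒ implication holds) = true
[root] false OR true OR false OR true = true
Overall: true → granted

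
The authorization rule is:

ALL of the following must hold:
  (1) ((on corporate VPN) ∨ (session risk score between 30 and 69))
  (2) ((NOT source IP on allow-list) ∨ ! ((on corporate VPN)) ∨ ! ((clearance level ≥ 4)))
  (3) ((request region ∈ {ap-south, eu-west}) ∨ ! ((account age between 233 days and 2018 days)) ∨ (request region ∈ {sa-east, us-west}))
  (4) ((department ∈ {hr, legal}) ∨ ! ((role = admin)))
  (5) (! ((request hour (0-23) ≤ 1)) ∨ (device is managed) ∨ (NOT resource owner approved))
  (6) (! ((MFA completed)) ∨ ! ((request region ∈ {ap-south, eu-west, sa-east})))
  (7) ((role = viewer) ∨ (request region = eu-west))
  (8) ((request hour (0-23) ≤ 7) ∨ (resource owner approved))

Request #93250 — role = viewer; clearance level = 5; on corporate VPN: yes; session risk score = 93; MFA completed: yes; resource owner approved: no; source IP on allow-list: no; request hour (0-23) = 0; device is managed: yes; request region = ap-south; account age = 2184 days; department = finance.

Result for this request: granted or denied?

Denied

Atomic conditions:
  on corporate VPN: yes → true
  session risk score between 30 and 69: 93 in [30, 69] is false
  NOT source IP on allow-list: no → true
  clearance level ≥ 4: 5 ≥ 4 is true
  request region ∈ {ap-south, eu-west}: ap-south is in the set → true
  account age between 233 days and 2018 days: 2184 in [233, 2018] is false
  request region ∈ {sa-east, us-west}: ap-south is not in the set → false
  department ∈ {hr, legal}: finance is not in the set → false
  role = admin: viewer == admin is false
  request hour (0-23) ≤ 1: 0 ≤ 1 is true
  device is managed: yes → true
  NOT resource owner approved: no → true
  MFA completed: yes → true
  request region ∈ {ap-south, eu-west, sa-east}: ap-south is in the set → true
  role = viewer: viewer == viewer is true
  request region = eu-west: ap-south == eu-west is false
  request hour (0-23) ≤ 7: 0 ≤ 7 is true
  resource owner approved: no → false
Combine:
[1] true OR false = true
[2.2] NOT true = false
[2.3] NOT true = false
[2] true OR false OR false = true
[3.2] NOT false = true
[3] true OR true OR false = true
[4.2] NOT false = true
[4] false OR true = true
[5.1] NOT true = false
[5] false OR true OR true = true
[6.1] NOT true = false
[6.2] NOT true = false
[6] false OR false = false
[7] true OR false = true
[8] true OR false = true
[root] true AND true AND true AND true AND true AND false AND true AND true = false
Overall: false → denied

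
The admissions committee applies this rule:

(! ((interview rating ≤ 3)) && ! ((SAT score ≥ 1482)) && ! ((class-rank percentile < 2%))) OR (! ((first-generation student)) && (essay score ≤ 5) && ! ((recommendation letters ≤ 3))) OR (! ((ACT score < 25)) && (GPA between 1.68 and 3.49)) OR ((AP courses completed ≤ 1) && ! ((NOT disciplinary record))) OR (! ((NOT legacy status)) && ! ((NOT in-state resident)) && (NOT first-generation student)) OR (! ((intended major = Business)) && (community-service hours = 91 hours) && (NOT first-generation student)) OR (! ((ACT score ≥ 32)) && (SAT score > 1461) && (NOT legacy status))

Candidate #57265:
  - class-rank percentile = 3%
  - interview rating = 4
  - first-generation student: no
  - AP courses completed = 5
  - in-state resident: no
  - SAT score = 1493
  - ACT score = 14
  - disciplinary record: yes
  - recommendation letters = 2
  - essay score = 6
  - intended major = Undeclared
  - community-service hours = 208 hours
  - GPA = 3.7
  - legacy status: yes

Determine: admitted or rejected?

Rejected

Atomic conditions:
  interview rating ≤ 3: 4 ≤ 3 is false
  SAT score ≥ 1482: 1493 ≥ 1482 is true
  class-rank percentile < 2%: 3 < 2 is false
  first-generation student: no → false
  essay score ≤ 5: 6 ≤ 5 is false
  recommendation letters ≤ 3: 2 ≤ 3 is true
  ACT score < 25: 14 < 25 is true
  GPA between 1.68 and 3.49: 3.7 in [1.68, 3.49] is false
  AP courses completed ≤ 1: 5 ≤ 1 is false
  NOT disciplinary record: yes → false
  NOT legacy status: yes → false
  NOT in-state resident: no → true
  NOT first-generation student: no → true
  intended major = Business: Undeclared == Business is false
  community-service hours = 91 hours: 208 == 91 is false
  ACT score ≥ 32: 14 ≥ 32 is false
  SAT score > 1461: 1493 > 1461 is true
Combine:
[1.1] NOT false = true
[1.2] NOT true = false
[1.3] NOT false = true
[1] true AND false AND true = false
[2.1] NOT false = true
[2.3] NOT true = false
[2] true AND false AND false = false
[3.1] NOT true = false
[3] false AND false = false
[4.2] NOT false = true
[4] false AND true = false
[5.1] NOT false = true
[5.2] NOT true = false
[5] true AND false AND true = false
[6.1] NOT false = true
[6] true AND false AND true = false
[7.1] NOT false = true
[7] true AND true AND false = false
[root] false OR false OR false OR false OR false OR false OR false = false
Overall: false → rejected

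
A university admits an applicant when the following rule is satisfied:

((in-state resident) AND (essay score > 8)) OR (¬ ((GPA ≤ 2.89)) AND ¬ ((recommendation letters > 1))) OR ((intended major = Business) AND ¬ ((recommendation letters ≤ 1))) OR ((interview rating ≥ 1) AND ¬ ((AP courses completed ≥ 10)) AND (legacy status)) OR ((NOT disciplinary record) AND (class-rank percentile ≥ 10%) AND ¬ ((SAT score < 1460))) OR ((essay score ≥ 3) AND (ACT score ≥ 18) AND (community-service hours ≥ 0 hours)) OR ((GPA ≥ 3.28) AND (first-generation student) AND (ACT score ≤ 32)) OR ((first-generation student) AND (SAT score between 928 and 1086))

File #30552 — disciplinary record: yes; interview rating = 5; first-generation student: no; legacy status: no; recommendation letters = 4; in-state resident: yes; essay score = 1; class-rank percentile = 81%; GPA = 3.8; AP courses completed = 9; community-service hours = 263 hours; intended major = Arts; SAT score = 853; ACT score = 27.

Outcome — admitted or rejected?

Atomic conditions:
  in-state resident: yes → true
  essay score > 8: 1 > 8 is false
  GPA ≤ 2.89: 3.8 ≤ 2.89 is false
  recommendation letters > 1: 4 > 1 is true
  intended major = Business: Arts == Business is false
  recommendation letters ≤ 1: 4 ≤ 1 is false
  interview rating ≥ 1: 5 ≥ 1 is true
  AP courses completed ≥ 10: 9 ≥ 10 is false
  legacy status: no → false
  NOT disciplinary record: yes → false
  class-rank percentile ≥ 10%: 81 ≥ 10 is true
  SAT score < 1460: 853 < 1460 is true
  essay score ≥ 3: 1 ≥ 3 is false
  ACT score ≥ 18: 27 ≥ 18 is true
  community-service hours ≥ 0 hours: 263 ≥ 0 is true
  GPA ≥ 3.28: 3.8 ≥ 3.28 is true
  first-generation student: no → false
  ACT score ≤ 32: 27 ≤ 32 is true
  SAT score between 928 and 1086: 853 in [928, 1086] is false
Combine:
[1] true AND false = false
[2.1] NOT false = true
[2.2] NOT true = false
[2] true AND false = false
[3.2] NOT false = true
[3] false AND true = false
[4.2] NOT false = true
[4] true AND true AND false = false
[5.3] NOT true = false
[5] false AND true AND false = false
[6] false AND true AND true = false
[7] true AND false AND true = false
[8] false AND false = false
[root] false OR false OR false OR false OR false OR false OR false OR false = false
Overall: false → rejected

Rejected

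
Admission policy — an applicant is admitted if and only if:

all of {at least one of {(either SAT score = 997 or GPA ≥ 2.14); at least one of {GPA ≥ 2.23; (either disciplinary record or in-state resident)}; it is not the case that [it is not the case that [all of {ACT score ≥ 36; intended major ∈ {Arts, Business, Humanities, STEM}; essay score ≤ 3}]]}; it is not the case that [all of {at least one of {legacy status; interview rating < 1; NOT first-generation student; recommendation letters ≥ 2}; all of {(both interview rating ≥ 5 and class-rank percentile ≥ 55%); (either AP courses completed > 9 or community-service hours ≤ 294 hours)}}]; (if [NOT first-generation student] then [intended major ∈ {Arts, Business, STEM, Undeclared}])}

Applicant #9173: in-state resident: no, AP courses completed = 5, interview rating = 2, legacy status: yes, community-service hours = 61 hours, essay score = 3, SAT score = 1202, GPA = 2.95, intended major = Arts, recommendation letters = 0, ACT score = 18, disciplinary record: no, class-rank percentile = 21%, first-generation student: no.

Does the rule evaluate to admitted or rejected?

Admitted

Atomic conditions:
  SAT score = 997: 1202 == 997 is false
  GPA ≥ 2.14: 2.95 ≥ 2.14 is true
  GPA ≥ 2.23: 2.95 ≥ 2.23 is true
  disciplinary record: no → false
  in-state resident: no → false
  ACT score ≥ 36: 18 ≥ 36 is false
  intended major ∈ {Arts, Business, Humanities, STEM}: Arts is in the set → true
  essay score ≤ 3: 3 ≤ 3 is true
  legacy status: yes → true
  interview rating < 1: 2 < 1 is false
  NOT first-generation student: no → true
  recommendation letters ≥ 2: 0 ≥ 2 is false
  interview rating ≥ 5: 2 ≥ 5 is false
  class-rank percentile ≥ 55%: 21 ≥ 55 is false
  AP courses completed > 9: 5 > 9 is false
  community-service hours ≤ 294 hours: 61 ≤ 294 is true
  intended major ∈ {Arts, Business, STEM, Undeclared}: Arts is in the set → true
Combine:
[1.1] false OR true = true
[1.2.2] false OR false = false
[1.2] true OR false = true
[1.3.1.1] false AND true AND true = false
[1.3.1] NOT false = true
[1.3] NOT true = false
[1] true OR true OR false = true
[2.1.1] true OR false OR true OR false = true
[2.1.2.1] false AND false = false
[2.1.2.2] false OR true = true
[2.1.2] false AND true = false
[2.1] true AND false = false
[2] NOT false = true
[3] true → true = true
[root] true AND true AND true = true
Overall: true → admitted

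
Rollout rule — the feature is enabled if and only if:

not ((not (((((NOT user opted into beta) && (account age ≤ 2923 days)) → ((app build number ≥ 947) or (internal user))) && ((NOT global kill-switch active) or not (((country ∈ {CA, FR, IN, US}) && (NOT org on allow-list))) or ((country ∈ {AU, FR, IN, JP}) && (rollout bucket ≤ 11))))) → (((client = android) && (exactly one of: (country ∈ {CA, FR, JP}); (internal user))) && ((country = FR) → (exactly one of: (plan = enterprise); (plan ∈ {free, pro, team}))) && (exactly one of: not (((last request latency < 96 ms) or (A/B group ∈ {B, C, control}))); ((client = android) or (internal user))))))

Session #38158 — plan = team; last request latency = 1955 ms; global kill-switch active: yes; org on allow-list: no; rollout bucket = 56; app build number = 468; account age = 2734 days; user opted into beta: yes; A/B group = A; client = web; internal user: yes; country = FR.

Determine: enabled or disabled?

Atomic conditions:
  NOT user opted into beta: yes → false
  account age ≤ 2923 days: 2734 ≤ 2923 is true
  app build number ≥ 947: 468 ≥ 947 is false
  internal user: yes → true
  NOT global kill-switch active: yes → false
  country ∈ {CA, FR, IN, US}: FR is in the set → true
  NOT org on allow-list: no → true
  country ∈ {AU, FR, IN, JP}: FR is in the set → true
  rollout bucket ≤ 11: 56 ≤ 11 is false
  client = android: web == android is false
  country ∈ {CA, FR, JP}: FR is in the set → true
  country = FR: FR == FR is true
  plan = enterprise: team == enterprise is false
  plan ∈ {free, pro, team}: team is in the set → true
  last request latency < 96 ms: 1955 < 96 is false
  A/B group ∈ {B, C, control}: A is not in the set → false
Combine:
[1.1.1.1.1] false AND true = false
[1.1.1.1.2] false OR true = true
[1.1.1.1] false → true (antecedent false ⇒ implication holds) = true
[1.1.1.2.2.1] true AND true = true
[1.1.1.2.2] NOT true = false
[1.1.1.2.3] true AND false = false
[1.1.1.2] false OR false OR false = false
[1.1.1] true AND false = false
[1.1] NOT false = true
[1.2.1.2] exactly-one(true, true) = false
[1.2.1] false AND false = false
[1.2.2.2] exactly-one(false, true) = true
[1.2.2] true → true = true
[1.2.3.1.1] false OR false = false
[1.2.3.1] NOT false = true
[1.2.3.2] false OR true = true
[1.2.3] exactly-one(true, true) = false
[1.2] false AND true AND false = false
[1] true → false = false
[root] NOT false = true
Overall: true → enabled

Enabled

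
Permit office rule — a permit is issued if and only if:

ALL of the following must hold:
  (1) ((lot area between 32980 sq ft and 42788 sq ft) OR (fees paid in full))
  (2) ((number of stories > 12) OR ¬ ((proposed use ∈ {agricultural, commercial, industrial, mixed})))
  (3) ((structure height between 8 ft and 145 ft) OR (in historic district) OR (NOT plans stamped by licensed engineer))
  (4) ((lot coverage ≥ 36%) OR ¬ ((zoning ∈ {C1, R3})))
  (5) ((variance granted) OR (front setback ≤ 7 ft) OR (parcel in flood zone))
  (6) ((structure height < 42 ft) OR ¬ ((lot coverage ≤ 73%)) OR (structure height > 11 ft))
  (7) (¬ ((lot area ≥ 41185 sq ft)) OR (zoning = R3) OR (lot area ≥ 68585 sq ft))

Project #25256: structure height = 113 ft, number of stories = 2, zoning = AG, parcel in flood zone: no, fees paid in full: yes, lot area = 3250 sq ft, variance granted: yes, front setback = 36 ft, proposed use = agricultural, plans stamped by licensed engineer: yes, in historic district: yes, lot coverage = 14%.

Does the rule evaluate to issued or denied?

Denied

Atomic conditions:
  lot area between 32980 sq ft and 42788 sq ft: 3250 in [32980, 42788] is false
  fees paid in full: yes → true
  number of stories > 12: 2 > 12 is false
  proposed use ∈ {agricultural, commercial, industrial, mixed}: agricultural is in the set → true
  structure height between 8 ft and 145 ft: 113 in [8, 145] is true
  in historic district: yes → true
  NOT plans stamped by licensed engineer: yes → false
  lot coverage ≥ 36%: 14 ≥ 36 is false
  zoning ∈ {C1, R3}: AG is not in the set → false
  variance granted: yes → true
  front setback ≤ 7 ft: 36 ≤ 7 is false
  parcel in flood zone: no → false
  structure height < 42 ft: 113 < 42 is false
  lot coverage ≤ 73%: 14 ≤ 73 is true
  structure height > 11 ft: 113 > 11 is true
  lot area ≥ 41185 sq ft: 3250 ≥ 41185 is false
  zoning = R3: AG == R3 is false
  lot area ≥ 68585 sq ft: 3250 ≥ 68585 is false
Combine:
[1] false OR true = true
[2.2] NOT true = false
[2] false OR false = false
[3] true OR true OR false = true
[4.2] NOT false = true
[4] false OR true = true
[5] true OR false OR false = true
[6.2] NOT true = false
[6] false OR false OR true = true
[7.1] NOT false = true
[7] true OR false OR false = true
[root] true AND false AND true AND true AND true AND true AND true = false
Overall: false → denied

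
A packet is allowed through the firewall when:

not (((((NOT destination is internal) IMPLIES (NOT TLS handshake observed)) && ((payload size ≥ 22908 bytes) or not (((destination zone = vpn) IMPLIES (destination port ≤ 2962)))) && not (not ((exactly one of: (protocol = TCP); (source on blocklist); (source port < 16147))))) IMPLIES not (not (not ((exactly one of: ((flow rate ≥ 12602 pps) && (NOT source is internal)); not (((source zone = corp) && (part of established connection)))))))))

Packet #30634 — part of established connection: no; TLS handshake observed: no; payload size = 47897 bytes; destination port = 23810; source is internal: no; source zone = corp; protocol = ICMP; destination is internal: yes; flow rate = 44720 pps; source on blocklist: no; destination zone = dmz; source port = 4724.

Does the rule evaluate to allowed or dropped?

Dropped

Atomic conditions:
  NOT destination is internal: yes → false
  NOT TLS handshake observed: no → true
  payload size ≥ 22908 bytes: 47897 ≥ 22908 is true
  destination zone = vpn: dmz == vpn is false
  destination port ≤ 2962: 23810 ≤ 2962 is false
  protocol = TCP: ICMP == TCP is false
  source on blocklist: no → false
  source port < 16147: 4724 < 16147 is true
  flow rate ≥ 12602 pps: 44720 ≥ 12602 is true
  NOT source is internal: no → true
  source zone = corp: corp == corp is true
  part of established connection: no → false
Combine:
[1.1.1] false → true (antecedent false ⇒ implication holds) = true
[1.1.2.2.1] false → false (antecedent false ⇒ implication holds) = true
[1.1.2.2] NOT true = false
[1.1.2] true OR false = true
[1.1.3.1.1] exactly-one(false, false, true) = true
[1.1.3.1] NOT true = false
[1.1.3] NOT false = true
[1.1] true AND true AND true = true
[1.2.1.1.1.1] true AND true = true
[1.2.1.1.1.2.1] true AND false = false
[1.2.1.1.1.2] NOT false = true
[1.2.1.1.1] exactly-one(true, true) = false
[1.2.1.1] NOT false = true
[1.2.1] NOT true = false
[1.2] NOT false = true
[1] true → true = true
[root] NOT true = false
Overall: false → dropped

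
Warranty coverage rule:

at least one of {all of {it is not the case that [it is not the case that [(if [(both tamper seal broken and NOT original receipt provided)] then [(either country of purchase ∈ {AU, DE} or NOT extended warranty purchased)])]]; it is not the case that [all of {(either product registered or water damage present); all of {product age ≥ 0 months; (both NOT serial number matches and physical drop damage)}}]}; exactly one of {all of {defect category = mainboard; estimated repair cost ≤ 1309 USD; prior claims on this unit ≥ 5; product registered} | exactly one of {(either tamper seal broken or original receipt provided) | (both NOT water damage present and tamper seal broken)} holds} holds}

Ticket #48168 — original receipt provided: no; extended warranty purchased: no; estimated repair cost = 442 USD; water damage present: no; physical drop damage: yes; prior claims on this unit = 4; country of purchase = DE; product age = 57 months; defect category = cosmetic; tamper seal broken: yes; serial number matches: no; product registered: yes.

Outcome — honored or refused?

Atomic conditions:
  tamper seal broken: yes → true
  NOT original receipt provided: no → true
  country of purchase ∈ {AU, DE}: DE is in the set → true
  NOT extended warranty purchased: no → true
  product registered: yes → true
  water damage present: no → false
  product age ≥ 0 months: 57 ≥ 0 is true
  NOT serial number matches: no → true
  physical drop damage: yes → true
  defect category = mainboard: cosmetic == mainboard is false
  estimated repair cost ≤ 1309 USD: 442 ≤ 1309 is true
  prior claims on this unit ≥ 5: 4 ≥ 5 is false
  original receipt provided: no → false
  NOT water damage present: no → true
Combine:
[1.1.1.1.1] true AND true = true
[1.1.1.1.2] true OR true = true
[1.1.1.1] true → true = true
[1.1.1] NOT true = false
[1.1] NOT false = true
[1.2.1.1] true OR false = true
[1.2.1.2.2] true AND true = true
[1.2.1.2] true AND true = true
[1.2.1] true AND true = true
[1.2] NOT true = false
[1] true AND false = false
[2.1] false AND true AND false AND true = false
[2.2.1] true OR false = true
[2.2.2] true AND true = true
[2.2] exactly-one(true, true) = false
[2] exactly-one(false, false) = false
[root] false OR false = false
Overall: false → refused

Refused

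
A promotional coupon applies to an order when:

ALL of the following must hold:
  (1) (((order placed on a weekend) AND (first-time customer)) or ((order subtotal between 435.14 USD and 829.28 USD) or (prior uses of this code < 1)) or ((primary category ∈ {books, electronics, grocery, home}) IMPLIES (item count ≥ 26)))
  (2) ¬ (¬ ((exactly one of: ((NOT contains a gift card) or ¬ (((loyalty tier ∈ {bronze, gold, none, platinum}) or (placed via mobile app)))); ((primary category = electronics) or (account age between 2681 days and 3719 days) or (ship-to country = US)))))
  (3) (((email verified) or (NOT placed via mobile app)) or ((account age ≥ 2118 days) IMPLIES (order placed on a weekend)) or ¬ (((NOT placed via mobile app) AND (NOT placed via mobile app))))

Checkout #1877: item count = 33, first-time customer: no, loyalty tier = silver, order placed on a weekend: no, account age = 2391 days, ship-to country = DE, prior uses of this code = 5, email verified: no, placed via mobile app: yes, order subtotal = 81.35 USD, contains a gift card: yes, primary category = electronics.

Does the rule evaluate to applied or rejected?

Atomic conditions:
  order placed on a weekend: no → false
  first-time customer: no → false
  order subtotal between 435.14 USD and 829.28 USD: 81.35 in [435.14, 829.28] is false
  prior uses of this code < 1: 5 < 1 is false
  primary category ∈ {books, electronics, grocery, home}: electronics is in the set → true
  item count ≥ 26: 33 ≥ 26 is true
  NOT contains a gift card: yes → false
  loyalty tier ∈ {bronze, gold, none, platinum}: silver is not in the set → false
  placed via mobile app: yes → true
  primary category = electronics: electronics == electronics is true
  account age between 2681 days and 3719 days: 2391 in [2681, 3719] is false
  ship-to country = US: DE == US is false
  email verified: no → false
  NOT placed via mobile app: yes → false
  account age ≥ 2118 days: 2391 ≥ 2118 is true
Combine:
[1.1] false AND false = false
[1.2] false OR false = false
[1.3] true → true = true
[1] false OR false OR true = true
[2.1.1.1.2.1] false OR true = true
[2.1.1.1.2] NOT true = false
[2.1.1.1] false OR false = false
[2.1.1.2] true OR false OR false = true
[2.1.1] exactly-one(false, true) = true
[2.1] NOT true = false
[2] NOT false = true
[3.1] false OR false = false
[3.2] true → false = false
[3.3.1] false AND false = false
[3.3] NOT false = true
[3] false OR false OR true = true
[root] true AND true AND true = true
Overall: true → applied

Applied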